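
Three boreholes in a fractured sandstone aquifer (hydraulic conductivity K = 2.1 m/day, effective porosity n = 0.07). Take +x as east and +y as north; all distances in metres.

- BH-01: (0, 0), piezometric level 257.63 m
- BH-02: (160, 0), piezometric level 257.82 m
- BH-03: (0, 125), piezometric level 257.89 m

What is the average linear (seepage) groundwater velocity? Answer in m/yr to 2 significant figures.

∂h/∂x = (257.82 − 257.63) / (160 − 0) = +0.001187
∂h/∂y = (257.89 − 257.63) / (125 − 0) = +0.002080
|∇h| = √(0.001187² + 0.002080²) = 0.002395
Seepage velocity v = K·i/n = 2.1 × 0.002395 / 0.07 = 0.07185 m/day = 26.24 m/yr.

26 m/yr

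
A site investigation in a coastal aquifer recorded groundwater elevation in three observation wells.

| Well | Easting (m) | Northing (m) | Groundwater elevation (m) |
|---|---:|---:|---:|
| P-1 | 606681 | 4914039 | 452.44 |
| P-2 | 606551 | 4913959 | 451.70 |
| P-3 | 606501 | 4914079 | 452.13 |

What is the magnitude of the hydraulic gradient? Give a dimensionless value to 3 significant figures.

0.00549

Differences from P-1: to P-2 (Δx, Δy, Δh) = (-130, -80, -0.74); to P-3 = (-180, 40, -0.31).
Determinant of the coordinate differences = (-130)·40 − (-180)·(-80) = -19600.
∂h/∂x = [(-0.74)·40 − (-0.31)·(-80)] / -19600 = +0.002776
∂h/∂y = [(-130)·(-0.31) − (-180)·(-0.74)] / -19600 = +0.004740
|∇h| = √(0.002776² + 0.004740²) = 0.005493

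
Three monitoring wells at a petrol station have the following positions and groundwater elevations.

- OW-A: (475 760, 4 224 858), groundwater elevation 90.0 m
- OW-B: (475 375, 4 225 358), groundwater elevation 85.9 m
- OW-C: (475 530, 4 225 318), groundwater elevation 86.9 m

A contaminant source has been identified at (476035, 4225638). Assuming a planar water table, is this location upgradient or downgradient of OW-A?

downgradient

With h = a·x + b·y + c and OW-A as origin, the differences give:
  (-385)·a + 500·b = -4.1
  (-230)·a + 460·b = -3.1
Eliminate b (×460 and ×500, subtract): -62100·a = -336.00 → a = ∂h/∂x = +0.005411
Back-substitute: b = ∂h/∂y = -0.004034.
Head at (476035, 4225638) = 90.0 + (+0.005411)·(275) + (-0.004034)·(780) = 88.34 m.
That is lower than the 90.0 m at OW-A, so the point is downgradient.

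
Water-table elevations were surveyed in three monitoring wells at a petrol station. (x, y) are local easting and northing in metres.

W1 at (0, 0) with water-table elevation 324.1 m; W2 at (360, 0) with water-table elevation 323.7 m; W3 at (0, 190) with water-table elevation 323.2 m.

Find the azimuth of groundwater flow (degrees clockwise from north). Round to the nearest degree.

013°

∂h/∂x = (323.7 − 324.1) / (360 − 0) = -0.001111
∂h/∂y = (323.2 − 324.1) / (190 − 0) = -0.004737
Flow direction (−∇h) has components (+0.001111 E, +0.004737 N).
Azimuth = atan2(E, N) = atan2(+0.001111, +0.004737) = 13.2° ≈ 013°.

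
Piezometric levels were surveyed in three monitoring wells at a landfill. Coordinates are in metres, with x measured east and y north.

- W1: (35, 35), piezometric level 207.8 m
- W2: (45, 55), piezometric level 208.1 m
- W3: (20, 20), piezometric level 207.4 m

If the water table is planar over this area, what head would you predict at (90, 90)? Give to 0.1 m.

209.3 m

With h = a·x + b·y + c and W1 as origin, the differences give:
  10·a + 20·b = +0.3
  (-15)·a + (-15)·b = -0.4
Eliminate b (×(-15) and ×20, subtract): 150·a = 3.50 → a = ∂h/∂x = +0.02333
Back-substitute: b = ∂h/∂y = +0.003333.
h(90, 90) = 207.8 + (+0.02333)·(55) + (+0.003333)·(55) = 207.8 +1.283 +0.183 = 209.267 m.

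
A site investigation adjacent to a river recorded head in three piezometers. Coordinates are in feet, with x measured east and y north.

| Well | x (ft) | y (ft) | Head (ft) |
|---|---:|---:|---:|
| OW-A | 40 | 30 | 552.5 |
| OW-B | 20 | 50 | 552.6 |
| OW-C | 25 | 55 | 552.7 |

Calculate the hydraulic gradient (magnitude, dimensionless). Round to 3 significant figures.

With h = a·x + b·y + c and OW-A as origin, the differences give:
  (-20)·a + 20·b = +0.1
  (-15)·a + 25·b = +0.2
Eliminate b (×25 and ×20, subtract): -200·a = -1.50 → a = ∂h/∂x = +0.007500
Back-substitute: b = ∂h/∂y = +0.01250.
|∇h| = √(0.007500² + 0.01250²) = 0.01458

0.0146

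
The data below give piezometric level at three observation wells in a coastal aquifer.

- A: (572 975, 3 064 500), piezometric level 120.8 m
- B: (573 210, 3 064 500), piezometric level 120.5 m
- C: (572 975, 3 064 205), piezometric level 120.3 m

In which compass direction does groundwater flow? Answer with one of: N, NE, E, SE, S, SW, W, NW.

∂h/∂x = (120.5 − 120.8) / (573210 − 572975) = -0.001277
∂h/∂y = (120.3 − 120.8) / (3064205 − 3064500) = +0.001695
Flow = −∇h = (+0.001277 east, -0.001695 north), which points southeast.

SE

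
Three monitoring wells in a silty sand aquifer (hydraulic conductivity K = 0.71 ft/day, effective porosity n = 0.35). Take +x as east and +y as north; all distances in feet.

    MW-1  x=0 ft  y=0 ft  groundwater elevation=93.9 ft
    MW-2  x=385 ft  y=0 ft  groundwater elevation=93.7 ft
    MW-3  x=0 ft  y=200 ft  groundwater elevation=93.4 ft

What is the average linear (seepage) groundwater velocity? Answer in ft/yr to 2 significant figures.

1.9 ft/yr

∂h/∂x = (93.7 − 93.9) / (385 − 0) = -0.0005195
∂h/∂y = (93.4 − 93.9) / (200 − 0) = -0.002500
|∇h| = √(-0.0005195² + -0.002500²) = 0.002553
Seepage velocity v = K·i/n = 0.71 × 0.002553 / 0.35 = 0.005179 ft/day = 1.892 ft/yr.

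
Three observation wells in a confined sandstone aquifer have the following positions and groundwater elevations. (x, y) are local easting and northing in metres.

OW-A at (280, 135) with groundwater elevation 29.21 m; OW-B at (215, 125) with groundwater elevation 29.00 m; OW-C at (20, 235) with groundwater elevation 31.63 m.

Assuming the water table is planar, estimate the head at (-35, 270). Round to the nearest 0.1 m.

Differences from OW-A: to OW-B (Δx, Δy, Δh) = (-65, -10, -0.21); to OW-C = (-260, 100, +2.42).
Solve a·Δx + b·Δy = Δh: det = (-65)·100 − (-260)·(-10) = -9100.
∂h/∂x = [(-0.21)·100 − (+2.42)·(-10)] / -9100 = -0.0003516
∂h/∂y = [(-65)·(+2.42) − (-260)·(-0.21)] / -9100 = +0.02329
h(-35, 270) = 29.21 + (-0.0003516)·(-315) + (+0.02329)·(135) = 29.21 +0.111 +3.144 = 32.464 m.

32.5 m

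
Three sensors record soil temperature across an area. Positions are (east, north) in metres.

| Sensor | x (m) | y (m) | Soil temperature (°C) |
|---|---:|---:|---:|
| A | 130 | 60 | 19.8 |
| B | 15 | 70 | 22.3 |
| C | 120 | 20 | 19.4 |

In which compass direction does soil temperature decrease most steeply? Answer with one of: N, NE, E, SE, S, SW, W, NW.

With T = a·x + b·y + c and A as origin, the differences give:
  (-115)·a + 10·b = +2.5
  (-10)·a + (-40)·b = -0.4
Eliminate b (×(-40) and ×10, subtract): 4700·a = -96.00 → a = ∂T/∂x = -0.02043
Back-substitute: b = ∂T/∂y = +0.01511.
Steepest decrease is along −∇f = (+0.02043 E, -0.01511 N) → southeast.

SE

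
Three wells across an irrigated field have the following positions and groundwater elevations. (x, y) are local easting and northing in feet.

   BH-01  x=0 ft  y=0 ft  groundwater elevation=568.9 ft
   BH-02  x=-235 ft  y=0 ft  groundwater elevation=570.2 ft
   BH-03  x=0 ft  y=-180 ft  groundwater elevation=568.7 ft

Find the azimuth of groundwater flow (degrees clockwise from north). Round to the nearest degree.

101°

∂h/∂x = (570.2 − 568.9) / (-235 − 0) = -0.005532
∂h/∂y = (568.7 − 568.9) / (-180 − 0) = +0.001111
Flow direction (−∇h) has components (+0.005532 E, -0.001111 N).
Azimuth = atan2(E, N) = atan2(+0.005532, -0.001111) = 101.4° ≈ 101°.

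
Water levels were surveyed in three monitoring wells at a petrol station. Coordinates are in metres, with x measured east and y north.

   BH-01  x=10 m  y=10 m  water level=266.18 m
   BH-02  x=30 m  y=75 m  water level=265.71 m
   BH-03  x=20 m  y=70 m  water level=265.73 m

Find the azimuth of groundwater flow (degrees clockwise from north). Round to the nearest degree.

346°

Differences from BH-01: to BH-02 (Δx, Δy, Δh) = (20, 65, -0.47); to BH-03 = (10, 60, -0.45).
Determinant of the coordinate differences = 20·60 − 10·65 = 550.
∂h/∂x = [(-0.47)·60 − (-0.45)·65] / 550 = +0.001909
∂h/∂y = [20·(-0.45) − 10·(-0.47)] / 550 = -0.007818
Flow direction (−∇h) has components (-0.001909 E, +0.007818 N).
Azimuth = atan2(E, N) = atan2(-0.001909, +0.007818) = 346.3° ≈ 346°.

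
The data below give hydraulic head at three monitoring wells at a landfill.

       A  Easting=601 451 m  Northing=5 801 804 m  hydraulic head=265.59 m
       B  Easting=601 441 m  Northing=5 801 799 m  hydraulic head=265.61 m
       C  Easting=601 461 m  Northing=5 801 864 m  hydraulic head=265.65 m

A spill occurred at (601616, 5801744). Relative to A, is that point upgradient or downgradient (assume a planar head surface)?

Differences from A: to B (Δx, Δy, Δh) = (-10, -5, +0.02); to C = (10, 60, +0.06).
Determinant of the coordinate differences = (-10)·60 − 10·(-5) = -550.
∂h/∂x = [(+0.02)·60 − (+0.06)·(-5)] / -550 = -0.002727
∂h/∂y = [(-10)·(+0.06) − 10·(+0.02)] / -550 = +0.001455
Head at (601616, 5801744) = 265.59 + (-0.002727)·(165) + (+0.001455)·(-60) = 265.05 m.
That is lower than the 265.59 m at A, so the point is downgradient.

downgradient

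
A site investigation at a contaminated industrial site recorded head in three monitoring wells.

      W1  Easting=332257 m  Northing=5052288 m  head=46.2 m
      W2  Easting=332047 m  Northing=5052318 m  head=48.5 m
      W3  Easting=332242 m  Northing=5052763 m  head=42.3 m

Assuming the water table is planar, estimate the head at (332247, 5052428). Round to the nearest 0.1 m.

Differences from W1: to W2 (Δx, Δy, Δh) = (-210, 30, +2.3); to W3 = (-15, 475, -3.9).
Solve a·Δx + b·Δy = Δh: det = (-210)·475 − (-15)·30 = -99300.
∂h/∂x = [(+2.3)·475 − (-3.9)·30] / -99300 = -0.01218
∂h/∂y = [(-210)·(-3.9) − (-15)·(+2.3)] / -99300 = -0.008595
h(332247, 5052428) = 46.2 + (-0.01218)·(-10) + (-0.008595)·(140) = 46.2 +0.122 -1.203 = 45.118 m.

45.1 m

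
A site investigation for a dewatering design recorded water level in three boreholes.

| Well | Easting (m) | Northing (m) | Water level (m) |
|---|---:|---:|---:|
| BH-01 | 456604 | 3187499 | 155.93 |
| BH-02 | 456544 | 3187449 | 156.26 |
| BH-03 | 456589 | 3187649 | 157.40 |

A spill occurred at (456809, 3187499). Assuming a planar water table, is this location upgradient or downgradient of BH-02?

downgradient

Taking BH-01 as reference: BH-02−BH-01 = (-60, -50, +0.33); BH-03−BH-01 = (-15, 150, +1.47).
Solve a·Δx + b·Δy = Δh: det = (-60)·150 − (-15)·(-50) = -9750.
∂h/∂x = [(+0.33)·150 − (+1.47)·(-50)] / -9750 = -0.01262
∂h/∂y = [(-60)·(+1.47) − (-15)·(+0.33)] / -9750 = +0.008538
Head at (456809, 3187499) = 155.93 + (-0.01262)·(205) + (+0.008538)·(0) = 153.34 m.
That is lower than the 156.26 m at BH-02, so the point is downgradient.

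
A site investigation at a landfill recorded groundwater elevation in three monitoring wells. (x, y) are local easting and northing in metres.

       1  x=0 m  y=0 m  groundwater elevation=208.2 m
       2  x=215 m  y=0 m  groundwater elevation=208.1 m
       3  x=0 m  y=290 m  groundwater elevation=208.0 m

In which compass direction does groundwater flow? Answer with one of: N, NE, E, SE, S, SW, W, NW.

NE

∂h/∂x = (208.1 − 208.2) / (215 − 0) = -0.0004651
∂h/∂y = (208.0 − 208.2) / (290 − 0) = -0.0006897
Flow = −∇h = (+0.0004651 east, +0.0006897 north), which points northeast.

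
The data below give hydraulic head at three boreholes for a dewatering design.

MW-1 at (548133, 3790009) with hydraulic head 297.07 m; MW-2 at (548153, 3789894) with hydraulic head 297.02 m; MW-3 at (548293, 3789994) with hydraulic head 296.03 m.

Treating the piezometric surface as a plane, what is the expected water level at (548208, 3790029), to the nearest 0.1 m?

296.6 m

With h = a·x + b·y + c and MW-1 as origin, the differences give:
  20·a + (-115)·b = -0.05
  160·a + (-15)·b = -1.04
Eliminate b (×(-15) and ×(-115), subtract): 18100·a = -118.850 → a = ∂h/∂x = -0.006566
Back-substitute: b = ∂h/∂y = -0.0007072.
h(548208, 3790029) = 297.07 + (-0.006566)·(75) + (-0.0007072)·(20) = 297.07 -0.492 -0.014 = 296.563 m.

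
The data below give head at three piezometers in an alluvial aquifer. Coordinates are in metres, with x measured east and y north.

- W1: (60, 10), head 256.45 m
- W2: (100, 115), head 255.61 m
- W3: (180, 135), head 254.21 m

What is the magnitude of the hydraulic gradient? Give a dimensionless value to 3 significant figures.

Taking W1 as reference: W2−W1 = (40, 105, -0.84); W3−W1 = (120, 125, -2.24).
Solve a·Δx + b·Δy = Δh: det = 40·125 − 120·105 = -7600.
∂h/∂x = [(-0.84)·125 − (-2.24)·105] / -7600 = -0.01713
∂h/∂y = [40·(-2.24) − 120·(-0.84)] / -7600 = -0.001474
|∇h| = √(-0.01713² + -0.001474²) = 0.01719

0.0172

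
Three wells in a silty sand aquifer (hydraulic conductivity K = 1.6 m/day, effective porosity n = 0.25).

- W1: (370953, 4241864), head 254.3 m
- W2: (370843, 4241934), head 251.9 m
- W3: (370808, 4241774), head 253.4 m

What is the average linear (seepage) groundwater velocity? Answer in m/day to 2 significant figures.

0.12 m/day

Taking W1 as reference: W2−W1 = (-110, 70, -2.4); W3−W1 = (-145, -90, -0.9).
Determinant of the coordinate differences = (-110)·(-90) − (-145)·70 = 20050.
∂h/∂x = [(-2.4)·(-90) − (-0.9)·70] / 20050 = +0.01392
∂h/∂y = [(-110)·(-0.9) − (-145)·(-2.4)] / 20050 = -0.01242
|∇h| = √(0.01392² + -0.01242²) = 0.01866
Seepage velocity v = K·i/n = 1.6 × 0.01866 / 0.25 = 0.1194 m/day.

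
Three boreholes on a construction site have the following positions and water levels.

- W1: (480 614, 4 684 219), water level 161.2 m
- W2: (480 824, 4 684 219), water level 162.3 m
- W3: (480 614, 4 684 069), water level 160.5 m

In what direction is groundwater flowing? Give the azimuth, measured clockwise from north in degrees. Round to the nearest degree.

228°

∂h/∂x = (162.3 − 161.2) / (480824 − 480614) = +0.005238
∂h/∂y = (160.5 − 161.2) / (4684069 − 4684219) = +0.004667
Flow direction (−∇h) has components (-0.005238 E, -0.004667 N).
Azimuth = atan2(E, N) = atan2(-0.005238, -0.004667) = 228.3° ≈ 228°.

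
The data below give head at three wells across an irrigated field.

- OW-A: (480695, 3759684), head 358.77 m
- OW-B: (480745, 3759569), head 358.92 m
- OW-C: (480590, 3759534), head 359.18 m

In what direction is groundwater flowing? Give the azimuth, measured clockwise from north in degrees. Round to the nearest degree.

034°

Three-point gradient (reference OW-A): Δ to OW-B = (50, -115, +0.15), Δ to OW-C = (-105, -150, +0.41).
∂h/∂x = -0.001259, ∂h/∂y = -0.001852 (det = -19575).
Flow direction (−∇h) has components (+0.001259 E, +0.001852 N).
Azimuth = atan2(E, N) = atan2(+0.001259, +0.001852) = 34.2° ≈ 034°.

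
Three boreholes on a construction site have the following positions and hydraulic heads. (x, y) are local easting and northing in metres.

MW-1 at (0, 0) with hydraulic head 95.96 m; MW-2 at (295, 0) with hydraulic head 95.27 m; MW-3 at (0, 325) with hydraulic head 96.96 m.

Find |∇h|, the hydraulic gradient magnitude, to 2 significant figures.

0.0039

∂h/∂x = (95.27 − 95.96) / (295 − 0) = -0.002339
∂h/∂y = (96.96 − 95.96) / (325 − 0) = +0.003077
|∇h| = √(-0.002339² + 0.003077²) = 0.003865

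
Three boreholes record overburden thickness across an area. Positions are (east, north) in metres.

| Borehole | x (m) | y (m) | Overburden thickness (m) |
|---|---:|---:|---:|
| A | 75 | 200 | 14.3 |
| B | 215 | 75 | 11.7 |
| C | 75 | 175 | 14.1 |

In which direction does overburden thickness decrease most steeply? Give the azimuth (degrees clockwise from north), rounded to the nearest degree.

Taking A as reference: B−A = (140, -125, -2.6); C−A = (0, -25, -0.2).
Determinant of the coordinate differences = 140·(-25) − 0·(-125) = -3500.
∂d/∂x = [(-2.6)·(-25) − (-0.2)·(-125)] / -3500 = -0.01143
∂d/∂y = [140·(-0.2) − 0·(-2.6)] / -3500 = +0.008000
Steepest decrease is along −∇f: components (+0.01143 E, -0.008000 N).
Azimuth = atan2(+0.01143, -0.008000) = 125.0° ≈ 125°.

125°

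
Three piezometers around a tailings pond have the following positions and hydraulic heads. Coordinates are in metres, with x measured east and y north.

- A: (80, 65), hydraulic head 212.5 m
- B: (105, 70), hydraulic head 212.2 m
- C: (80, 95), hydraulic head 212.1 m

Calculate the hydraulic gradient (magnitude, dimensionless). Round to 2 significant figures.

Taking A as reference: B−A = (25, 5, -0.3); C−A = (0, 30, -0.4).
Determinant of the coordinate differences = 25·30 − 0·5 = 750.
∂h/∂x = [(-0.3)·30 − (-0.4)·5] / 750 = -0.009333
∂h/∂y = [25·(-0.4) − 0·(-0.3)] / 750 = -0.01333
|∇h| = √(-0.009333² + -0.01333²) = 0.01627

0.016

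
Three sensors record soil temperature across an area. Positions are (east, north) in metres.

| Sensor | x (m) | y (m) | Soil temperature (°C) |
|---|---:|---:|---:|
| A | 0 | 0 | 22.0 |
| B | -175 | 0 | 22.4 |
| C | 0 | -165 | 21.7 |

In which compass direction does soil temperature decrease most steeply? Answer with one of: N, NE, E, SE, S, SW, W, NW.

SE

∂T/∂x = (22.4 − 22.0) / (-175 − 0) = -0.002286
∂T/∂y = (21.7 − 22.0) / (-165 − 0) = +0.001818
Steepest decrease is along −∇f = (+0.002286 E, -0.001818 N) → southeast.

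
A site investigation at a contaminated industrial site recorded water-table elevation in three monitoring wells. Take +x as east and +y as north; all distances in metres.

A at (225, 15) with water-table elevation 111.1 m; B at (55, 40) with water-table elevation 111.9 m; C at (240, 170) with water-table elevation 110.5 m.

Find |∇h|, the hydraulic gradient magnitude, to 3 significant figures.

With h = a·x + b·y + c and A as origin, the differences give:
  (-170)·a + 25·b = +0.8
  15·a + 155·b = -0.6
Eliminate b (×155 and ×25, subtract): -26725·a = 139.00 → a = ∂h/∂x = -0.005201
Back-substitute: b = ∂h/∂y = -0.003368.
|∇h| = √(-0.005201² + -0.003368²) = 0.006196

0.00620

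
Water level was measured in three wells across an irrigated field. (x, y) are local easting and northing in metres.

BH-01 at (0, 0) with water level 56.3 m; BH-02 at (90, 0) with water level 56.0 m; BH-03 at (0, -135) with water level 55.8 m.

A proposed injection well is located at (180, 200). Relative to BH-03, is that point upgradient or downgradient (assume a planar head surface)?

upgradient

∂h/∂x = (56.0 − 56.3) / (90 − 0) = -0.003333
∂h/∂y = (55.8 − 56.3) / (-135 − 0) = +0.003704
Head at (180, 200) = 56.3 + (-0.003333)·(180) + (+0.003704)·(200) = 56.44 m.
That is higher than the 55.8 m at BH-03, so the point is upgradient.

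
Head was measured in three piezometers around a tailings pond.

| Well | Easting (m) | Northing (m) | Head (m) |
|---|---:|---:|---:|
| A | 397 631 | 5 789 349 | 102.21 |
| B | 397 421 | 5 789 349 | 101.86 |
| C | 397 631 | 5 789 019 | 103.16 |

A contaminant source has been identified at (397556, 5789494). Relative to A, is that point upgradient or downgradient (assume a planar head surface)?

downgradient

∂h/∂x = (101.86 − 102.21) / (397421 − 397631) = +0.001667
∂h/∂y = (103.16 − 102.21) / (5789019 − 5789349) = -0.002879
Head at (397556, 5789494) = 102.21 + (+0.001667)·(-75) + (-0.002879)·(145) = 101.67 m.
That is lower than the 102.21 m at A, so the point is downgradient.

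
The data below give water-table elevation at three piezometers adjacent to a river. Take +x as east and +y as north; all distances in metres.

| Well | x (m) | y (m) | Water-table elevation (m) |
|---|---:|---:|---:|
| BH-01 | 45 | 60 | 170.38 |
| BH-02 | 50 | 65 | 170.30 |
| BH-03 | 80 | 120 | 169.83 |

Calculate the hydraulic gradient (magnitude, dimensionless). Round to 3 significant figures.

0.0164

Differences from BH-01: to BH-02 (Δx, Δy, Δh) = (5, 5, -0.08); to BH-03 = (35, 60, -0.55).
Solve a·Δx + b·Δy = Δh: det = 5·60 − 35·5 = 125.
∂h/∂x = [(-0.08)·60 − (-0.55)·5] / 125 = -0.01640
∂h/∂y = [5·(-0.55) − 35·(-0.08)] / 125 = +0.0004000
|∇h| = √(-0.01640² + 0.0004000²) = 0.0164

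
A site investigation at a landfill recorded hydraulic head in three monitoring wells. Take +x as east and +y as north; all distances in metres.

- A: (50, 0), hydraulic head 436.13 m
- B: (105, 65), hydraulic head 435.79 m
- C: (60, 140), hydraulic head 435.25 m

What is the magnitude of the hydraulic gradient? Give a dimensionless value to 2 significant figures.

0.0065

Taking A as reference: B−A = (55, 65, -0.34); C−A = (10, 140, -0.88).
Determinant of the coordinate differences = 55·140 − 10·65 = 7050.
∂h/∂x = [(-0.34)·140 − (-0.88)·65] / 7050 = +0.001362
∂h/∂y = [55·(-0.88) − 10·(-0.34)] / 7050 = -0.006383
|∇h| = √(0.001362² + -0.006383²) = 0.006527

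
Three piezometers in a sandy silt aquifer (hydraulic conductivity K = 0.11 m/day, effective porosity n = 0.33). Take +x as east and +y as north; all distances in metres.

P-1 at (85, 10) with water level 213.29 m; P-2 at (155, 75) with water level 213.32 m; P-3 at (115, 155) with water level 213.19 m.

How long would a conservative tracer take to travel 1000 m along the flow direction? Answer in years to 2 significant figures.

Differences from P-1: to P-2 (Δx, Δy, Δh) = (70, 65, +0.03); to P-3 = (30, 145, -0.10).
Solve a·Δx + b·Δy = Δh: det = 70·145 − 30·65 = 8200.
∂h/∂x = [(+0.03)·145 − (-0.10)·65] / 8200 = +0.001323
∂h/∂y = [70·(-0.10) − 30·(+0.03)] / 8200 = -0.0009634
|∇h| = √(0.001323² + -0.0009634²) = 0.001637
Seepage velocity v = K·i/n = 0.11 × 0.001637 / 0.33 = 0.0005457 m/day.
t = 1000 / 0.0005457 = 1.833e+06 days = 5.02e+03 years.

5000 years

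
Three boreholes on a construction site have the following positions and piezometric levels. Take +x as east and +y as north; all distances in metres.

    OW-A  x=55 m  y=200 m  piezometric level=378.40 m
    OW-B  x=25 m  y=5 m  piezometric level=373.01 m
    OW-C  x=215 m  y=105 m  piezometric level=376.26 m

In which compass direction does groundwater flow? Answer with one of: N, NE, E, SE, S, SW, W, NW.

With h = a·x + b·y + c and OW-A as origin, the differences give:
  (-30)·a + (-195)·b = -5.39
  160·a + (-95)·b = -2.14
Eliminate b (×(-95) and ×(-195), subtract): 34050·a = 94.750 → a = ∂h/∂x = +0.002783
Back-substitute: b = ∂h/∂y = +0.02721.
Flow = −∇h = (-0.002783 east, -0.02721 north), which points south.

S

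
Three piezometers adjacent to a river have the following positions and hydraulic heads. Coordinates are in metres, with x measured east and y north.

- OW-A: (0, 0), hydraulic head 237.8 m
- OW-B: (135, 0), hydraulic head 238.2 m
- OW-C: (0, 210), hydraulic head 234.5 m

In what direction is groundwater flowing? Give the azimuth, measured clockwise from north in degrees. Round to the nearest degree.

∂h/∂x = (238.2 − 237.8) / (135 − 0) = +0.002963
∂h/∂y = (234.5 − 237.8) / (210 − 0) = -0.01571
Flow direction (−∇h) has components (-0.002963 E, +0.01571 N).
Azimuth = atan2(E, N) = atan2(-0.002963, +0.01571) = 349.3° ≈ 349°.

349°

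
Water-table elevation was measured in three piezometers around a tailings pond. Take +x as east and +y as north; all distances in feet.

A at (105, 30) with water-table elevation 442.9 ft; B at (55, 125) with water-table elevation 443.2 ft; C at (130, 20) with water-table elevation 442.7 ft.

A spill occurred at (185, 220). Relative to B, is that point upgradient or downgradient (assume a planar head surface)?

downgradient

Three-point gradient (reference A): Δ to B = (-50, 95, +0.3), Δ to C = (25, -10, -0.2).
∂h/∂x = -0.008533, ∂h/∂y = -0.001333 (det = -1875).
Head at (185, 220) = 442.9 + (-0.008533)·(80) + (-0.001333)·(190) = 441.96 ft.
That is lower than the 443.2 ft at B, so the point is downgradient.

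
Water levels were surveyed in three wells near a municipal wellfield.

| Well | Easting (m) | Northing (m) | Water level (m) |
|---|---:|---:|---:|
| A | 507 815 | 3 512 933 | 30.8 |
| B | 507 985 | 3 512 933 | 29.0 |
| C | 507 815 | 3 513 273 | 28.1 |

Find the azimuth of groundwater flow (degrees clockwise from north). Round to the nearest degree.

∂h/∂x = (29.0 − 30.8) / (507985 − 507815) = -0.01059
∂h/∂y = (28.1 − 30.8) / (3513273 − 3512933) = -0.007941
Flow direction (−∇h) has components (+0.01059 E, +0.007941 N).
Azimuth = atan2(E, N) = atan2(+0.01059, +0.007941) = 53.1° ≈ 053°.

053°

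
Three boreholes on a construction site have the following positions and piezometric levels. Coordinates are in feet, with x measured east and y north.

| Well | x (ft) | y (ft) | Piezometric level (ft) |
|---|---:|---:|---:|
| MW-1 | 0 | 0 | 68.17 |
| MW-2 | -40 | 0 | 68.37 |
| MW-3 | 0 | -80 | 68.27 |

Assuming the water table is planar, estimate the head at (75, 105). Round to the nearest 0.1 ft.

67.7 ft

∂h/∂x = (68.37 − 68.17) / (-40 − 0) = -0.005000
∂h/∂y = (68.27 − 68.17) / (-80 − 0) = -0.001250
h(75, 105) = 68.17 + (-0.005000)·(75) + (-0.001250)·(105) = 68.17 -0.375 -0.131 = 67.664 ft.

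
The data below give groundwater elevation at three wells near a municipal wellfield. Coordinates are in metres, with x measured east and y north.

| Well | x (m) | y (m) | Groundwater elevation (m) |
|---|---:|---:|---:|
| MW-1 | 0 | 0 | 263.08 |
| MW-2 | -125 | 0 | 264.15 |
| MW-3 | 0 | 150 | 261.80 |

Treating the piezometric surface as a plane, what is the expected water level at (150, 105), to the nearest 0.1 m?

∂h/∂x = (264.15 − 263.08) / (-125 − 0) = -0.008560
∂h/∂y = (261.80 − 263.08) / (150 − 0) = -0.008533
h(150, 105) = 263.08 + (-0.008560)·(150) + (-0.008533)·(105) = 263.08 -1.284 -0.896 = 260.900 m.

260.9 m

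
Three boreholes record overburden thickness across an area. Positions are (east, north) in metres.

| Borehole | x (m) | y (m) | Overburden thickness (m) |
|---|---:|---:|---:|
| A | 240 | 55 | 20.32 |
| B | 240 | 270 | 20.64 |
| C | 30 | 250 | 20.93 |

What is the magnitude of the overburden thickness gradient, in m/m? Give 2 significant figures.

0.0021 m/m

Taking A as reference: B−A = (0, 215, +0.32); C−A = (-210, 195, +0.61).
Determinant of the coordinate differences = 0·195 − (-210)·215 = 45150.
∂d/∂x = [(+0.32)·195 − (+0.61)·215] / 45150 = -0.001523
∂d/∂y = [0·(+0.61) − (-210)·(+0.32)] / 45150 = +0.001488
|∇f| = √(-0.001523² + 0.001488²) = 0.002129 m/m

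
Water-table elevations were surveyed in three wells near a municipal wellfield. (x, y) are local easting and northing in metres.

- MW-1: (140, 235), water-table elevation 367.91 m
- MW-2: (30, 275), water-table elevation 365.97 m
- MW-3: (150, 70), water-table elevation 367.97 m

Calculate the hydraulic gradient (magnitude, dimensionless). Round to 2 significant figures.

Differences from MW-1: to MW-2 (Δx, Δy, Δh) = (-110, 40, -1.94); to MW-3 = (10, -165, +0.06).
Solve a·Δx + b·Δy = Δh: det = (-110)·(-165) − 10·40 = 17750.
∂h/∂x = [(-1.94)·(-165) − (+0.06)·40] / 17750 = +0.01790
∂h/∂y = [(-110)·(+0.06) − 10·(-1.94)] / 17750 = +0.0007211
|∇h| = √(0.01790² + 0.0007211²) = 0.01791

0.018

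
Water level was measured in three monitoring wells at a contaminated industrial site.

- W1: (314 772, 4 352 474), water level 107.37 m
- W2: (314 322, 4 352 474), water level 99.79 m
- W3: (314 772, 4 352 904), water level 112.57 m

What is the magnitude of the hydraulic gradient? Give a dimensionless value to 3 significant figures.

∂h/∂x = (99.79 − 107.37) / (314322 − 314772) = +0.01684
∂h/∂y = (112.57 − 107.37) / (4352904 − 4352474) = +0.01209
|∇h| = √(0.01684² + 0.01209²) = 0.02073

0.0207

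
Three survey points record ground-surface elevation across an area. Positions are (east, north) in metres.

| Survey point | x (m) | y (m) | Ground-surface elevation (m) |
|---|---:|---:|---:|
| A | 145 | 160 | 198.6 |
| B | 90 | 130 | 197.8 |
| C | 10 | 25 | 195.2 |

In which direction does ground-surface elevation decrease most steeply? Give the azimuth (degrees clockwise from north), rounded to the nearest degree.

184°

Differences from A: to B (Δx, Δy, Δh) = (-55, -30, -0.8); to C = (-135, -135, -3.4).
Determinant of the coordinate differences = (-55)·(-135) − (-135)·(-30) = 3375.
∂z/∂x = [(-0.8)·(-135) − (-3.4)·(-30)] / 3375 = +0.001778
∂z/∂y = [(-55)·(-3.4) − (-135)·(-0.8)] / 3375 = +0.02341
Steepest decrease is along −∇f: components (-0.001778 E, -0.02341 N).
Azimuth = atan2(-0.001778, -0.02341) = 184.3° ≈ 184°.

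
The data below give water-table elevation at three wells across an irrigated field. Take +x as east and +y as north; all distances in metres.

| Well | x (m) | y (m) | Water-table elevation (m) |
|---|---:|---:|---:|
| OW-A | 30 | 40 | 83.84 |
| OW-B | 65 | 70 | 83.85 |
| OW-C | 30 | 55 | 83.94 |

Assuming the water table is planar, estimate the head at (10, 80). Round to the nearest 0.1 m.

Taking OW-A as reference: OW-B−OW-A = (35, 30, +0.01); OW-C−OW-A = (0, 15, +0.10).
Solve a·Δx + b·Δy = Δh: det = 35·15 − 0·30 = 525.
∂h/∂x = [(+0.01)·15 − (+0.10)·30] / 525 = -0.005429
∂h/∂y = [35·(+0.10) − 0·(+0.01)] / 525 = +0.006667
h(10, 80) = 83.84 + (-0.005429)·(-20) + (+0.006667)·(40) = 83.84 +0.109 +0.267 = 84.215 m.

84.2 m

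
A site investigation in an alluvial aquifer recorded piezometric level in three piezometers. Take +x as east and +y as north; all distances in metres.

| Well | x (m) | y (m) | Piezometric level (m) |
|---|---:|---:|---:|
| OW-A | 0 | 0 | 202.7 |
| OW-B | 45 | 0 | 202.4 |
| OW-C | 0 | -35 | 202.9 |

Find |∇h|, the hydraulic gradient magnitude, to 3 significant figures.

∂h/∂x = (202.4 − 202.7) / (45 − 0) = -0.006667
∂h/∂y = (202.9 − 202.7) / (-35 − 0) = -0.005714
|∇h| = √(-0.006667² + -0.005714²) = 0.008781

0.00878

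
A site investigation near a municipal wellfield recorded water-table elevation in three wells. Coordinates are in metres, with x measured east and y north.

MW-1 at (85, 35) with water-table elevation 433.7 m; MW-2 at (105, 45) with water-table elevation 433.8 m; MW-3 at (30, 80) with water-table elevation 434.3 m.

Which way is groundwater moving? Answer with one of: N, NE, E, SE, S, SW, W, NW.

S

Three-point gradient (reference MW-1): Δ to MW-2 = (20, 10, +0.1), Δ to MW-3 = (-55, 45, +0.6).
∂h/∂x = -0.001034, ∂h/∂y = +0.01207 (det = 1450).
Flow = −∇h = (+0.001034 east, -0.01207 north), which points south.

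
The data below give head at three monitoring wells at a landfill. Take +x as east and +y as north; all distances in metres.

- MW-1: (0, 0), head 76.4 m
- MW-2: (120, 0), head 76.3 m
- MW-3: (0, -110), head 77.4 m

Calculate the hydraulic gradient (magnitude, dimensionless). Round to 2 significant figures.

∂h/∂x = (76.3 − 76.4) / (120 − 0) = -0.0008333
∂h/∂y = (77.4 − 76.4) / (-110 − 0) = -0.009091
|∇h| = √(-0.0008333² + -0.009091²) = 0.009129

0.0091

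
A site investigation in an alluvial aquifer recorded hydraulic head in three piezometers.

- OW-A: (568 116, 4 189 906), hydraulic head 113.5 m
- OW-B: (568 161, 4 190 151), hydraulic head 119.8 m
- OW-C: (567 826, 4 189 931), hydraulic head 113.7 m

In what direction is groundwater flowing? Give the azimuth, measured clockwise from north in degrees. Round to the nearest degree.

With h = a·x + b·y + c and OW-A as origin, the differences give:
  45·a + 245·b = +6.3
  (-290)·a + 25·b = +0.2
Eliminate b (×25 and ×245, subtract): 72175·a = 108.50 → a = ∂h/∂x = +0.001503
Back-substitute: b = ∂h/∂y = +0.02544.
Flow direction (−∇h) has components (-0.001503 E, -0.02544 N).
Azimuth = atan2(E, N) = atan2(-0.001503, -0.02544) = 183.4° ≈ 183°.

183°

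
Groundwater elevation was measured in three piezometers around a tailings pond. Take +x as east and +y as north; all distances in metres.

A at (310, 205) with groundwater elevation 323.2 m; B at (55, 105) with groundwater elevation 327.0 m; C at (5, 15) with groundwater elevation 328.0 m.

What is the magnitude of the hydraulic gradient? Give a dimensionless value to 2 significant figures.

0.014

Taking A as reference: B−A = (-255, -100, +3.8); C−A = (-305, -190, +4.8).
Solve a·Δx + b·Δy = Δh: det = (-255)·(-190) − (-305)·(-100) = 17950.
∂h/∂x = [(+3.8)·(-190) − (+4.8)·(-100)] / 17950 = -0.01348
∂h/∂y = [(-255)·(+4.8) − (-305)·(+3.8)] / 17950 = -0.003621
|∇h| = √(-0.01348² + -0.003621²) = 0.01396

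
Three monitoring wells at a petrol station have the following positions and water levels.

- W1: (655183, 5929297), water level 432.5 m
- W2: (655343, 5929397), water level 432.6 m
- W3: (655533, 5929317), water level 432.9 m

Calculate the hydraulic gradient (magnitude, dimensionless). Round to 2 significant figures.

0.0015

With h = a·x + b·y + c and W1 as origin, the differences give:
  160·a + 100·b = +0.1
  350·a + 20·b = +0.4
Eliminate b (×20 and ×100, subtract): -31800·a = -38.00 → a = ∂h/∂x = +0.001195
Back-substitute: b = ∂h/∂y = -0.0009119.
|∇h| = √(0.001195² + -0.0009119²) = 0.001503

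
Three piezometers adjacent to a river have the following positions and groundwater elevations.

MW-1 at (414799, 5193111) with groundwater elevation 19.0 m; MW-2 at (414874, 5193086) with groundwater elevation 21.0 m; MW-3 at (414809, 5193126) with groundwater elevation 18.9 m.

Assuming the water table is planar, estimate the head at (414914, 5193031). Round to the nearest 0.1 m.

22.9 m

With h = a·x + b·y + c and MW-1 as origin, the differences give:
  75·a + (-25)·b = +2.0
  10·a + 15·b = -0.1
Eliminate b (×15 and ×(-25), subtract): 1375·a = 27.50 → a = ∂h/∂x = +0.02000
Back-substitute: b = ∂h/∂y = -0.02000.
h(414914, 5193031) = 19.0 + (+0.02000)·(115) + (-0.02000)·(-80) = 19.0 +2.300 +1.600 = 22.900 m.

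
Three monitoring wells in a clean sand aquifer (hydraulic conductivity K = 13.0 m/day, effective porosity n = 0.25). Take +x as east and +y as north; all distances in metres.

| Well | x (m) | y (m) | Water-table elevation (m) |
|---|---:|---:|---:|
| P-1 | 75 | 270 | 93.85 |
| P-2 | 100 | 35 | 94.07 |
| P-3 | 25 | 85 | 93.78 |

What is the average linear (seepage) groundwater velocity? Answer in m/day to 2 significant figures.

0.18 m/day

Three-point gradient (reference P-1): Δ to P-2 = (25, -235, +0.22), Δ to P-3 = (-50, -185, -0.07).
∂h/∂x = +0.003490, ∂h/∂y = -0.0005649 (det = -16375).
|∇h| = √(0.003490² + -0.0005649²) = 0.003535
Seepage velocity v = K·i/n = 13.0 × 0.003535 / 0.25 = 0.1838 m/day.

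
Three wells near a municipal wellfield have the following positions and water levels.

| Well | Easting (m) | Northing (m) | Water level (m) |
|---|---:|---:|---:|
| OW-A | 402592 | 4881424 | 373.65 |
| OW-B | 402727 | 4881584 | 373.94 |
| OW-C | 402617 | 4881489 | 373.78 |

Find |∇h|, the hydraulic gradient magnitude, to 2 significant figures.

0.0022

With h = a·x + b·y + c and OW-A as origin, the differences give:
  135·a + 160·b = +0.29
  25·a + 65·b = +0.13
Eliminate b (×65 and ×160, subtract): 4775·a = -1.950 → a = ∂h/∂x = -0.0004084
Back-substitute: b = ∂h/∂y = +0.002157.
|∇h| = √(-0.0004084² + 0.002157²) = 0.002195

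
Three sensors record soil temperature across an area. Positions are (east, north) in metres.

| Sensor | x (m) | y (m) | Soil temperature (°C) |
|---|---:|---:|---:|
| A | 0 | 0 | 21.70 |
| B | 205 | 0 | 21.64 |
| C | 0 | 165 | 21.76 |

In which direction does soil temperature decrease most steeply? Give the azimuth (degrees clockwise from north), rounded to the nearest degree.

∂T/∂x = (21.64 − 21.70) / (205 − 0) = -0.0002927
∂T/∂y = (21.76 − 21.70) / (165 − 0) = +0.0003636
Steepest decrease is along −∇f: components (+0.0002927 E, -0.0003636 N).
Azimuth = atan2(+0.0002927, -0.0003636) = 141.2° ≈ 141°.

141°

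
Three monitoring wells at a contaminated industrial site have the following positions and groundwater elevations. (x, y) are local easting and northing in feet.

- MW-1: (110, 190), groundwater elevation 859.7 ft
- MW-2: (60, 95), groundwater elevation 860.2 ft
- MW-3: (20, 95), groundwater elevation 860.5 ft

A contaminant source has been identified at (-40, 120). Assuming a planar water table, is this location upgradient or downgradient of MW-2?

upgradient

Differences from MW-1: to MW-2 (Δx, Δy, Δh) = (-50, -95, +0.5); to MW-3 = (-90, -95, +0.8).
Determinant of the coordinate differences = (-50)·(-95) − (-90)·(-95) = -3800.
∂h/∂x = [(+0.5)·(-95) − (+0.8)·(-95)] / -3800 = -0.007500
∂h/∂y = [(-50)·(+0.8) − (-90)·(+0.5)] / -3800 = -0.001316
Head at (-40, 120) = 859.7 + (-0.007500)·(-150) + (-0.001316)·(-70) = 860.92 ft.
That is higher than the 860.2 ft at MW-2, so the point is upgradient.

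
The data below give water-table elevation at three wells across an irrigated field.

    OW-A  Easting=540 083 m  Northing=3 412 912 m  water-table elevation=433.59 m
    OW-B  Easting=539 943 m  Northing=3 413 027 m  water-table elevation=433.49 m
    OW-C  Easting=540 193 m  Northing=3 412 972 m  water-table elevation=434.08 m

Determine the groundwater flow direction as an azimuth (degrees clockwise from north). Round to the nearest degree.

227°

Taking OW-A as reference: OW-B−OW-A = (-140, 115, -0.10); OW-C−OW-A = (110, 60, +0.49).
Solve a·Δx + b·Δy = Δh: det = (-140)·60 − 110·115 = -21050.
∂h/∂x = [(-0.10)·60 − (+0.49)·115] / -21050 = +0.002962
∂h/∂y = [(-140)·(+0.49) − 110·(-0.10)] / -21050 = +0.002736
Flow direction (−∇h) has components (-0.002962 E, -0.002736 N).
Azimuth = atan2(E, N) = atan2(-0.002962, -0.002736) = 227.3° ≈ 227°.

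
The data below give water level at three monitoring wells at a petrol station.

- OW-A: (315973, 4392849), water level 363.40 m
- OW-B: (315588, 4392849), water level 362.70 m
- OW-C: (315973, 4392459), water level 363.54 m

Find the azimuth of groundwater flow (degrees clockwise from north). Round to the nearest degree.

281°

∂h/∂x = (362.70 − 363.40) / (315588 − 315973) = +0.001818
∂h/∂y = (363.54 − 363.40) / (4392459 − 4392849) = -0.0003590
Flow direction (−∇h) has components (-0.001818 E, +0.0003590 N).
Azimuth = atan2(E, N) = atan2(-0.001818, +0.0003590) = 281.2° ≈ 281°.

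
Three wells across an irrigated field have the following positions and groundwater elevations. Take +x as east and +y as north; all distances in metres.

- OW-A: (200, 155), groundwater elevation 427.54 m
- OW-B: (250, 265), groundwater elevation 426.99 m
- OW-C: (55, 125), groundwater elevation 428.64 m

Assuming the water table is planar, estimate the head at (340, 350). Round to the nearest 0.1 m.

426.2 m

Differences from OW-A: to OW-B (Δx, Δy, Δh) = (50, 110, -0.55); to OW-C = (-145, -30, +1.10).
Determinant of the coordinate differences = 50·(-30) − (-145)·110 = 14450.
∂h/∂x = [(-0.55)·(-30) − (+1.10)·110] / 14450 = -0.007232
∂h/∂y = [50·(+1.10) − (-145)·(-0.55)] / 14450 = -0.001713
h(340, 350) = 427.54 + (-0.007232)·(140) + (-0.001713)·(195) = 427.54 -1.012 -0.334 = 426.194 m.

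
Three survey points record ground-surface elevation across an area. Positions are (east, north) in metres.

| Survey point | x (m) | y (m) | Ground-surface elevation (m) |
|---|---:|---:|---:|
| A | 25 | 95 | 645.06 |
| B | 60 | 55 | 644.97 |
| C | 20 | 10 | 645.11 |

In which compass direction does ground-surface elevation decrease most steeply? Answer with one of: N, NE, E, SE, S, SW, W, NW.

Three-point gradient (reference A): Δ to B = (35, -40, -0.09), Δ to C = (-5, -85, +0.05).
∂z/∂x = -0.003039, ∂z/∂y = -0.0004094 (det = -3175).
Steepest decrease is along −∇f = (+0.003039 E, +0.0004094 N) → east.

E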